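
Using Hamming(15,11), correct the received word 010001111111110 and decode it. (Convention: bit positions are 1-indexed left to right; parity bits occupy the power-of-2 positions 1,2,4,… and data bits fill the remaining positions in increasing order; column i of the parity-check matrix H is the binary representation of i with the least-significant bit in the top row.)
Syndrome s = H · r^T (mod 2), r = 010001111111110:
  s[0] = (101010101010101)·(010001111111110) mod 2 = 0+0+0+0+0+0+1+0+1+0+1+0+1+0+0 mod 2 = 0
  s[1] = (011001100110011)·(010001111111110) mod 2 = 0+1+0+0+0+1+1+0+0+1+1+0+0+1+0 mod 2 = 0
  s[2] = (000111100001111)·(010001111111110) mod 2 = 0+0+0+0+0+1+1+0+0+0+0+1+1+1+0 mod 2 = 1
  s[3] = (000000011111111)·(010001111111110) mod 2 = 0+0+0+0+0+0+0+1+1+1+1+1+1+1+0 mod 2 = 1
Syndrome = 0011
Column 12 of H equals this syndrome → error at bit 12 (1-indexed).
Flip bit 12: 010001111111110 → 010001111110110
Extract data bits at positions {3,5,6,7,9,10,11,12,13,14,15}: 00111110110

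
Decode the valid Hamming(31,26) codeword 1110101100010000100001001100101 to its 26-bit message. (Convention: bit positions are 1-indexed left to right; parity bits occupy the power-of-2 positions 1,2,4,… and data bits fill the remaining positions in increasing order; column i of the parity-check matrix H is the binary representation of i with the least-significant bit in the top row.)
Parity bits occupy power-of-2 positions; data bits are at positions {3,5,6,7,9,10,11,12,13,14,15,17,18,19,20,21,22,23,24,25,26,27,28,29,30,31} (1-indexed).
Extract: c[3]=1 c[5]=1 c[6]=0 c[7]=1 c[9]=0 c[10]=0 c[11]=0 c[12]=1 c[13]=0 c[14]=0 c[15]=0 c[17]=1 c[18]=0 c[19]=0 c[20]=0 c[21]=0 c[22]=1 c[23]=0 c[24]=0 c[25]=1 c[26]=1 c[27]=0 c[28]=0 c[29]=1 c[30]=0 c[31]=1
Data = 11010001000100001001100101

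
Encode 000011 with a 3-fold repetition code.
Repeat each bit 3× and concatenate:
0→000  0→000  0→000  0→000  1→111  1→111
Codeword = 000000000000111111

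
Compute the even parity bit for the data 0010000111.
Sum of data bits: 0+0+1+0+0+0+0+1+1+1 = 4.
4 mod 2 = 0, so parity bit = 0.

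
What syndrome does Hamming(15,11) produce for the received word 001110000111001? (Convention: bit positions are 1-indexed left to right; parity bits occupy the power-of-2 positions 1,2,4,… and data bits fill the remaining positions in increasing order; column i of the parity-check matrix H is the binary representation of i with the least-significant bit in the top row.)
Syndrome s = H · r^T (mod 2), r = 001110000111001:
  s[0] = (101010101010101)·(001110000111001) mod 2 = 0+0+1+0+1+0+0+0+0+0+1+0+0+0+1 mod 2 = 0
  s[1] = (011001100110011)·(001110000111001) mod 2 = 0+0+1+0+0+0+0+0+0+1+1+0+0+0+1 mod 2 = 0
  s[2] = (000111100001111)·(001110000111001) mod 2 = 0+0+0+1+1+0+0+0+0+0+0+1+0+0+1 mod 2 = 0
  s[3] = (000000011111111)·(001110000111001) mod 2 = 0+0+0+0+0+0+0+0+0+1+1+1+0+0+1 mod 2 = 0
Syndrome = 0000
s = 0: no error detected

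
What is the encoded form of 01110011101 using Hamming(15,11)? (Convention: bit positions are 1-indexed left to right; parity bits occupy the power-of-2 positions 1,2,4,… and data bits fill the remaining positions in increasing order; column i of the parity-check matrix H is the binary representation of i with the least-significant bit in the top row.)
Codeword c = d · G (mod 2), d = 01110011101:
  c[0] = d·G[:,0] = (01110011101)·(11011010101) mod 2 = 0+1+0+1+0+0+1+0+1+0+1 mod 2 = 1
  c[1] = d·G[:,1] = (01110011101)·(10110110011) mod 2 = 0+0+1+1+0+0+1+0+0+0+1 mod 2 = 0
  c[2] = d·G[:,2] = (01110011101)·(10000000000) mod 2 = 0+0+0+0+0+0+0+0+0+0+0 mod 2 = 0
  c[3] = d·G[:,3] = (01110011101)·(01110001111) mod 2 = 0+1+1+1+0+0+0+1+1+0+1 mod 2 = 0
  c[4] = d·G[:,4] = (01110011101)·(01000000000) mod 2 = 0+1+0+0+0+0+0+0+0+0+0 mod 2 = 1
  c[5] = d·G[:,5] = (01110011101)·(00100000000) mod 2 = 0+0+1+0+0+0+0+0+0+0+0 mod 2 = 1
  c[6] = d·G[:,6] = (01110011101)·(00010000000) mod 2 = 0+0+0+1+0+0+0+0+0+0+0 mod 2 = 1
  c[7] = d·G[:,7] = (01110011101)·(00001111111) mod 2 = 0+0+0+0+0+0+1+1+1+0+1 mod 2 = 0
  c[8] = d·G[:,8] = (01110011101)·(00001000000) mod 2 = 0+0+0+0+0+0+0+0+0+0+0 mod 2 = 0
  c[9] = d·G[:,9] = (01110011101)·(00000100000) mod 2 = 0+0+0+0+0+0+0+0+0+0+0 mod 2 = 0
  c[10] = d·G[:,10] = (01110011101)·(00000010000) mod 2 = 0+0+0+0+0+0+1+0+0+0+0 mod 2 = 1
  c[11] = d·G[:,11] = (01110011101)·(00000001000) mod 2 = 0+0+0+0+0+0+0+1+0+0+0 mod 2 = 1
  c[12] = d·G[:,12] = (01110011101)·(00000000100) mod 2 = 0+0+0+0+0+0+0+0+1+0+0 mod 2 = 1
  c[13] = d·G[:,13] = (01110011101)·(00000000010) mod 2 = 0+0+0+0+0+0+0+0+0+0+0 mod 2 = 0
  c[14] = d·G[:,14] = (01110011101)·(00000000001) mod 2 = 0+0+0+0+0+0+0+0+0+0+1 mod 2 = 1
Codeword = 100011100011101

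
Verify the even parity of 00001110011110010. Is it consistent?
Sum of all bits: 0+0+0+0+1+1+1+0+0+1+1+1+1+0+0+1+0 = 8; 8 mod 2 = 0. Result is 0 → valid parity.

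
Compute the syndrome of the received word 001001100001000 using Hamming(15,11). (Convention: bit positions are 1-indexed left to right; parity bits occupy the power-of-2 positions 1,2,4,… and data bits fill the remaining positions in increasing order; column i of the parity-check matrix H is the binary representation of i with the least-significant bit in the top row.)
Syndrome s = H · r^T (mod 2), r = 001001100001000:
  s[0] = (101010101010101)·(001001100001000) mod 2 = 0+0+1+0+0+0+1+0+0+0+0+0+0+0+0 mod 2 = 0
  s[1] = (011001100110011)·(001001100001000) mod 2 = 0+0+1+0+0+1+1+0+0+0+0+0+0+0+0 mod 2 = 1
  s[2] = (000111100001111)·(001001100001000) mod 2 = 0+0+0+0+0+1+1+0+0+0+0+1+0+0+0 mod 2 = 1
  s[3] = (000000011111111)·(001001100001000) mod 2 = 0+0+0+0+0+0+0+0+0+0+0+1+0+0+0 mod 2 = 1
Syndrome = 0111
Non-zero syndrome: error at position 14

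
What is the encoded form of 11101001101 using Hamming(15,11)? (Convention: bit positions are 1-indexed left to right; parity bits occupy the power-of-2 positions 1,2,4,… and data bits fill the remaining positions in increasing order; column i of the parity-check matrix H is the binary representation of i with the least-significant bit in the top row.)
Codeword c = d · G (mod 2), d = 11101001101:
  c[0] = d·G[:,0] = (11101001101)·(11011010101) mod 2 = 1+1+0+0+1+0+0+0+1+0+1 mod 2 = 1
  c[1] = d·G[:,1] = (11101001101)·(10110110011) mod 2 = 1+0+1+0+0+0+0+0+0+0+1 mod 2 = 1
  c[2] = d·G[:,2] = (11101001101)·(10000000000) mod 2 = 1+0+0+0+0+0+0+0+0+0+0 mod 2 = 1
  c[3] = d·G[:,3] = (11101001101)·(01110001111) mod 2 = 0+1+1+0+0+0+0+1+1+0+1 mod 2 = 1
  c[4] = d·G[:,4] = (11101001101)·(01000000000) mod 2 = 0+1+0+0+0+0+0+0+0+0+0 mod 2 = 1
  c[5] = d·G[:,5] = (11101001101)·(00100000000) mod 2 = 0+0+1+0+0+0+0+0+0+0+0 mod 2 = 1
  c[6] = d·G[:,6] = (11101001101)·(00010000000) mod 2 = 0+0+0+0+0+0+0+0+0+0+0 mod 2 = 0
  c[7] = d·G[:,7] = (11101001101)·(00001111111) mod 2 = 0+0+0+0+1+0+0+1+1+0+1 mod 2 = 0
  c[8] = d·G[:,8] = (11101001101)·(00001000000) mod 2 = 0+0+0+0+1+0+0+0+0+0+0 mod 2 = 1
  c[9] = d·G[:,9] = (11101001101)·(00000100000) mod 2 = 0+0+0+0+0+0+0+0+0+0+0 mod 2 = 0
  c[10] = d·G[:,10] = (11101001101)·(00000010000) mod 2 = 0+0+0+0+0+0+0+0+0+0+0 mod 2 = 0
  c[11] = d·G[:,11] = (11101001101)·(00000001000) mod 2 = 0+0+0+0+0+0+0+1+0+0+0 mod 2 = 1
  c[12] = d·G[:,12] = (11101001101)·(00000000100) mod 2 = 0+0+0+0+0+0+0+0+1+0+0 mod 2 = 1
  c[13] = d·G[:,13] = (11101001101)·(00000000010) mod 2 = 0+0+0+0+0+0+0+0+0+0+0 mod 2 = 0
  c[14] = d·G[:,14] = (11101001101)·(00000000001) mod 2 = 0+0+0+0+0+0+0+0+0+0+1 mod 2 = 1
Codeword = 111111001001101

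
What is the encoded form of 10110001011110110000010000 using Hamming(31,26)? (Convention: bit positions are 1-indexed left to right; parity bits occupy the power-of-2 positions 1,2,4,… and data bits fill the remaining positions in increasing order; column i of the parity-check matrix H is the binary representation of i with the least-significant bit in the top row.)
Codeword c = d · G (mod 2), d = 10110001011110110000010000:
  c[0] = d·G[:,0] = (10110001011110110000010000)·(11011010101101010101010101) mod 2 = 1+0+0+1+0+0+0+0+0+0+1+1+0+0+0+1+0+0+0+0+0+1+0+0+0+0 mod 2 = 0
  c[1] = d·G[:,1] = (10110001011110110000010000)·(10110110011011001100110011) mod 2 = 1+0+1+1+0+0+0+0+0+1+1+0+1+0+0+0+0+0+0+0+0+1+0+0+0+0 mod 2 = 1
  c[2] = d·G[:,2] = (10110001011110110000010000)·(10000000000000000000000000) mod 2 = 1+0+0+0+0+0+0+0+0+0+0+0+0+0+0+0+0+0+0+0+0+0+0+0+0+0 mod 2 = 1
  c[3] = d·G[:,3] = (10110001011110110000010000)·(01110001111000111100001111) mod 2 = 0+0+1+1+0+0+0+1+0+1+1+0+0+0+1+1+0+0+0+0+0+0+0+0+0+0 mod 2 = 1
  c[4] = d·G[:,4] = (10110001011110110000010000)·(01000000000000000000000000) mod 2 = 0+0+0+0+0+0+0+0+0+0+0+0+0+0+0+0+0+0+0+0+0+0+0+0+0+0 mod 2 = 0
  c[5] = d·G[:,5] = (10110001011110110000010000)·(00100000000000000000000000) mod 2 = 0+0+1+0+0+0+0+0+0+0+0+0+0+0+0+0+0+0+0+0+0+0+0+0+0+0 mod 2 = 1
  c[6] = d·G[:,6] = (10110001011110110000010000)·(00010000000000000000000000) mod 2 = 0+0+0+1+0+0+0+0+0+0+0+0+0+0+0+0+0+0+0+0+0+0+0+0+0+0 mod 2 = 1
  c[7] = d·G[:,7] = (10110001011110110000010000)·(00001111111000000011111111) mod 2 = 0+0+0+0+0+0+0+1+0+1+1+0+0+0+0+0+0+0+0+0+0+1+0+0+0+0 mod 2 = 0
  c[8] = d·G[:,8] = (10110001011110110000010000)·(00001000000000000000000000) mod 2 = 0+0+0+0+0+0+0+0+0+0+0+0+0+0+0+0+0+0+0+0+0+0+0+0+0+0 mod 2 = 0
  c[9] = d·G[:,9] = (10110001011110110000010000)·(00000100000000000000000000) mod 2 = 0+0+0+0+0+0+0+0+0+0+0+0+0+0+0+0+0+0+0+0+0+0+0+0+0+0 mod 2 = 0
  c[10] = d·G[:,10] = (10110001011110110000010000)·(00000010000000000000000000) mod 2 = 0+0+0+0+0+0+0+0+0+0+0+0+0+0+0+0+0+0+0+0+0+0+0+0+0+0 mod 2 = 0
  c[11] = d·G[:,11] = (10110001011110110000010000)·(00000001000000000000000000) mod 2 = 0+0+0+0+0+0+0+1+0+0+0+0+0+0+0+0+0+0+0+0+0+0+0+0+0+0 mod 2 = 1
  c[12] = d·G[:,12] = (10110001011110110000010000)·(00000000100000000000000000) mod 2 = 0+0+0+0+0+0+0+0+0+0+0+0+0+0+0+0+0+0+0+0+0+0+0+0+0+0 mod 2 = 0
  c[13] = d·G[:,13] = (10110001011110110000010000)·(00000000010000000000000000) mod 2 = 0+0+0+0+0+0+0+0+0+1+0+0+0+0+0+0+0+0+0+0+0+0+0+0+0+0 mod 2 = 1
  c[14] = d·G[:,14] = (10110001011110110000010000)·(00000000001000000000000000) mod 2 = 0+0+0+0+0+0+0+0+0+0+1+0+0+0+0+0+0+0+0+0+0+0+0+0+0+0 mod 2 = 1
  c[15] = d·G[:,15] = (10110001011110110000010000)·(00000000000111111111111111) mod 2 = 0+0+0+0+0+0+0+0+0+0+0+1+1+0+1+1+0+0+0+0+0+1+0+0+0+0 mod 2 = 1
  c[16] = d·G[:,16] = (10110001011110110000010000)·(00000000000100000000000000) mod 2 = 0+0+0+0+0+0+0+0+0+0+0+1+0+0+0+0+0+0+0+0+0+0+0+0+0+0 mod 2 = 1
  c[17] = d·G[:,17] = (10110001011110110000010000)·(00000000000010000000000000) mod 2 = 0+0+0+0+0+0+0+0+0+0+0+0+1+0+0+0+0+0+0+0+0+0+0+0+0+0 mod 2 = 1
  c[18] = d·G[:,18] = (10110001011110110000010000)·(00000000000001000000000000) mod 2 = 0+0+0+0+0+0+0+0+0+0+0+0+0+0+0+0+0+0+0+0+0+0+0+0+0+0 mod 2 = 0
  c[19] = d·G[:,19] = (10110001011110110000010000)·(00000000000000100000000000) mod 2 = 0+0+0+0+0+0+0+0+0+0+0+0+0+0+1+0+0+0+0+0+0+0+0+0+0+0 mod 2 = 1
  c[20] = d·G[:,20] = (10110001011110110000010000)·(00000000000000010000000000) mod 2 = 0+0+0+0+0+0+0+0+0+0+0+0+0+0+0+1+0+0+0+0+0+0+0+0+0+0 mod 2 = 1
  c[21] = d·G[:,21] = (10110001011110110000010000)·(00000000000000001000000000) mod 2 = 0+0+0+0+0+0+0+0+0+0+0+0+0+0+0+0+0+0+0+0+0+0+0+0+0+0 mod 2 = 0
  c[22] = d·G[:,22] = (10110001011110110000010000)·(00000000000000000100000000) mod 2 = 0+0+0+0+0+0+0+0+0+0+0+0+0+0+0+0+0+0+0+0+0+0+0+0+0+0 mod 2 = 0
  c[23] = d·G[:,23] = (10110001011110110000010000)·(00000000000000000010000000) mod 2 = 0+0+0+0+0+0+0+0+0+0+0+0+0+0+0+0+0+0+0+0+0+0+0+0+0+0 mod 2 = 0
  c[24] = d·G[:,24] = (10110001011110110000010000)·(00000000000000000001000000) mod 2 = 0+0+0+0+0+0+0+0+0+0+0+0+0+0+0+0+0+0+0+0+0+0+0+0+0+0 mod 2 = 0
  c[25] = d·G[:,25] = (10110001011110110000010000)·(00000000000000000000100000) mod 2 = 0+0+0+0+0+0+0+0+0+0+0+0+0+0+0+0+0+0+0+0+0+0+0+0+0+0 mod 2 = 0
  c[26] = d·G[:,26] = (10110001011110110000010000)·(00000000000000000000010000) mod 2 = 0+0+0+0+0+0+0+0+0+0+0+0+0+0+0+0+0+0+0+0+0+1+0+0+0+0 mod 2 = 1
  c[27] = d·G[:,27] = (10110001011110110000010000)·(00000000000000000000001000) mod 2 = 0+0+0+0+0+0+0+0+0+0+0+0+0+0+0+0+0+0+0+0+0+0+0+0+0+0 mod 2 = 0
  c[28] = d·G[:,28] = (10110001011110110000010000)·(00000000000000000000000100) mod 2 = 0+0+0+0+0+0+0+0+0+0+0+0+0+0+0+0+0+0+0+0+0+0+0+0+0+0 mod 2 = 0
  c[29] = d·G[:,29] = (10110001011110110000010000)·(00000000000000000000000010) mod 2 = 0+0+0+0+0+0+0+0+0+0+0+0+0+0+0+0+0+0+0+0+0+0+0+0+0+0 mod 2 = 0
  c[30] = d·G[:,30] = (10110001011110110000010000)·(00000000000000000000000001) mod 2 = 0+0+0+0+0+0+0+0+0+0+0+0+0+0+0+0+0+0+0+0+0+0+0+0+0+0 mod 2 = 0
Codeword = 0111011000010111110110000010000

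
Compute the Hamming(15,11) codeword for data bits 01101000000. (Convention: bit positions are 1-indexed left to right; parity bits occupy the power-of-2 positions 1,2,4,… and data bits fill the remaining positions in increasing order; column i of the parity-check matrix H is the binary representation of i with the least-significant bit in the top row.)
Codeword c = d · G (mod 2), d = 01101000000:
  c[0] = d·G[:,0] = (01101000000)·(11011010101) mod 2 = 0+1+0+0+1+0+0+0+0+0+0 mod 2 = 0
  c[1] = d·G[:,1] = (01101000000)·(10110110011) mod 2 = 0+0+1+0+0+0+0+0+0+0+0 mod 2 = 1
  c[2] = d·G[:,2] = (01101000000)·(10000000000) mod 2 = 0+0+0+0+0+0+0+0+0+0+0 mod 2 = 0
  c[3] = d·G[:,3] = (01101000000)·(01110001111) mod 2 = 0+1+1+0+0+0+0+0+0+0+0 mod 2 = 0
  c[4] = d·G[:,4] = (01101000000)·(01000000000) mod 2 = 0+1+0+0+0+0+0+0+0+0+0 mod 2 = 1
  c[5] = d·G[:,5] = (01101000000)·(00100000000) mod 2 = 0+0+1+0+0+0+0+0+0+0+0 mod 2 = 1
  c[6] = d·G[:,6] = (01101000000)·(00010000000) mod 2 = 0+0+0+0+0+0+0+0+0+0+0 mod 2 = 0
  c[7] = d·G[:,7] = (01101000000)·(00001111111) mod 2 = 0+0+0+0+1+0+0+0+0+0+0 mod 2 = 1
  c[8] = d·G[:,8] = (01101000000)·(00001000000) mod 2 = 0+0+0+0+1+0+0+0+0+0+0 mod 2 = 1
  c[9] = d·G[:,9] = (01101000000)·(00000100000) mod 2 = 0+0+0+0+0+0+0+0+0+0+0 mod 2 = 0
  c[10] = d·G[:,10] = (01101000000)·(00000010000) mod 2 = 0+0+0+0+0+0+0+0+0+0+0 mod 2 = 0
  c[11] = d·G[:,11] = (01101000000)·(00000001000) mod 2 = 0+0+0+0+0+0+0+0+0+0+0 mod 2 = 0
  c[12] = d·G[:,12] = (01101000000)·(00000000100) mod 2 = 0+0+0+0+0+0+0+0+0+0+0 mod 2 = 0
  c[13] = d·G[:,13] = (01101000000)·(00000000010) mod 2 = 0+0+0+0+0+0+0+0+0+0+0 mod 2 = 0
  c[14] = d·G[:,14] = (01101000000)·(00000000001) mod 2 = 0+0+0+0+0+0+0+0+0+0+0 mod 2 = 0
Codeword = 010011011000000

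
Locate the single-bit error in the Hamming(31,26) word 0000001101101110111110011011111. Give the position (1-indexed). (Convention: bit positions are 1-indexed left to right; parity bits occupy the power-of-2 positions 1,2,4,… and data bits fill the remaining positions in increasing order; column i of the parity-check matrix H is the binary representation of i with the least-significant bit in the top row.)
Syndrome s = H · r^T (mod 2), r = 0000001101101110111110011011111:
  s[0] = (1010101010101010101010101010101)·(0000001101101110111110011011111) mod 2 = 0+0+0+0+0+0+1+0+0+0+1+0+1+0+1+0+1+0+1+0+1+0+0+0+1+0+1+0+1+0+1 mod 2 = 1
  s[1] = (0110011001100110011001100110011)·(0000001101101110111110011011111) mod 2 = 0+0+0+0+0+0+1+0+0+1+1+0+0+1+1+0+0+1+1+0+0+0+0+0+0+0+1+0+0+1+1 mod 2 = 0
  s[2] = (0001111000011110000111100001111)·(0000001101101110111110011011111) mod 2 = 0+0+0+0+0+0+1+0+0+0+0+0+1+1+1+0+0+0+0+1+1+0+0+0+0+0+0+1+1+1+1 mod 2 = 0
  s[3] = (0000000111111110000000011111111)·(0000001101101110111110011011111) mod 2 = 0+0+0+0+0+0+0+1+0+1+1+0+1+1+1+0+0+0+0+0+0+0+0+1+1+0+1+1+1+1+1 mod 2 = 1
  s[4] = (0000000000000001111111111111111)·(0000001101101110111110011011111) mod 2 = 0+0+0+0+0+0+0+0+0+0+0+0+0+0+0+0+1+1+1+1+1+0+0+1+1+0+1+1+1+1+1 mod 2 = 0
Syndrome = 10010
Column i of H is the binary representation of i, so the syndrome is the binary index of the flipped bit.
Read s = 10010 with s[0] as LSB: 1·2^0 + 0·2^1 + 0·2^2 + 1·2^3 + 0·2^4 = 9.
Error is at bit position 9.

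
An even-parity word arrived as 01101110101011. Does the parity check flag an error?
Sum of received bits: 0+1+1+0+1+1+1+0+1+0+1+0+1+1 = 9; 9 mod 2 = 1. Result is 1 ≠ 0 → error detected.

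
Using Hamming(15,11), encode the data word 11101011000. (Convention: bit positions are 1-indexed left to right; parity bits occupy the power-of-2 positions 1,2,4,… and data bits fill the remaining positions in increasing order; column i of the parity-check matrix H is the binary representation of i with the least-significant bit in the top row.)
Codeword c = d · G (mod 2), d = 11101011000:
  c[0] = d·G[:,0] = (11101011000)·(11011010101) mod 2 = 1+1+0+0+1+0+1+0+0+0+0 mod 2 = 0
  c[1] = d·G[:,1] = (11101011000)·(10110110011) mod 2 = 1+0+1+0+0+0+1+0+0+0+0 mod 2 = 1
  c[2] = d·G[:,2] = (11101011000)·(10000000000) mod 2 = 1+0+0+0+0+0+0+0+0+0+0 mod 2 = 1
  c[3] = d·G[:,3] = (11101011000)·(01110001111) mod 2 = 0+1+1+0+0+0+0+1+0+0+0 mod 2 = 1
  c[4] = d·G[:,4] = (11101011000)·(01000000000) mod 2 = 0+1+0+0+0+0+0+0+0+0+0 mod 2 = 1
  c[5] = d·G[:,5] = (11101011000)·(00100000000) mod 2 = 0+0+1+0+0+0+0+0+0+0+0 mod 2 = 1
  c[6] = d·G[:,6] = (11101011000)·(00010000000) mod 2 = 0+0+0+0+0+0+0+0+0+0+0 mod 2 = 0
  c[7] = d·G[:,7] = (11101011000)·(00001111111) mod 2 = 0+0+0+0+1+0+1+1+0+0+0 mod 2 = 1
  c[8] = d·G[:,8] = (11101011000)·(00001000000) mod 2 = 0+0+0+0+1+0+0+0+0+0+0 mod 2 = 1
  c[9] = d·G[:,9] = (11101011000)·(00000100000) mod 2 = 0+0+0+0+0+0+0+0+0+0+0 mod 2 = 0
  c[10] = d·G[:,10] = (11101011000)·(00000010000) mod 2 = 0+0+0+0+0+0+1+0+0+0+0 mod 2 = 1
  c[11] = d·G[:,11] = (11101011000)·(00000001000) mod 2 = 0+0+0+0+0+0+0+1+0+0+0 mod 2 = 1
  c[12] = d·G[:,12] = (11101011000)·(00000000100) mod 2 = 0+0+0+0+0+0+0+0+0+0+0 mod 2 = 0
  c[13] = d·G[:,13] = (11101011000)·(00000000010) mod 2 = 0+0+0+0+0+0+0+0+0+0+0 mod 2 = 0
  c[14] = d·G[:,14] = (11101011000)·(00000000001) mod 2 = 0+0+0+0+0+0+0+0+0+0+0 mod 2 = 0
Codeword = 011111011011000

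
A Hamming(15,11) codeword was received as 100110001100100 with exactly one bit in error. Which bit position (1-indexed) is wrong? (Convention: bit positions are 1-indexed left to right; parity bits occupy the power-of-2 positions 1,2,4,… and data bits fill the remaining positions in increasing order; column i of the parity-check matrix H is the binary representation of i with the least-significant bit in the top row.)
Syndrome s = H · r^T (mod 2), r = 100110001100100:
  s[0] = (101010101010101)·(100110001100100) mod 2 = 1+0+0+0+1+0+0+0+1+0+0+0+1+0+0 mod 2 = 0
  s[1] = (011001100110011)·(100110001100100) mod 2 = 0+0+0+0+0+0+0+0+0+1+0+0+0+0+0 mod 2 = 1
  s[2] = (000111100001111)·(100110001100100) mod 2 = 0+0+0+1+1+0+0+0+0+0+0+0+1+0+0 mod 2 = 1
  s[3] = (000000011111111)·(100110001100100) mod 2 = 0+0+0+0+0+0+0+0+1+1+0+0+1+0+0 mod 2 = 1
Syndrome = 0111
Column i of H is the binary representation of i, so the syndrome is the binary index of the flipped bit.
Read s = 0111 with s[0] as LSB: 0·2^0 + 1·2^1 + 1·2^2 + 1·2^3 = 14.
Error is at bit position 14.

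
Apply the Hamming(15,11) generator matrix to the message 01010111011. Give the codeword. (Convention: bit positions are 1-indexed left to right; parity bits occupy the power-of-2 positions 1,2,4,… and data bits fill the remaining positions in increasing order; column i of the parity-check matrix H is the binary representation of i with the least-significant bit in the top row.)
Codeword c = d · G (mod 2), d = 01010111011:
  c[0] = d·G[:,0] = (01010111011)·(11011010101) mod 2 = 0+1+0+1+0+0+1+0+0+0+1 mod 2 = 0
  c[1] = d·G[:,1] = (01010111011)·(10110110011) mod 2 = 0+0+0+1+0+1+1+0+0+1+1 mod 2 = 1
  c[2] = d·G[:,2] = (01010111011)·(10000000000) mod 2 = 0+0+0+0+0+0+0+0+0+0+0 mod 2 = 0
  c[3] = d·G[:,3] = (01010111011)·(01110001111) mod 2 = 0+1+0+1+0+0+0+1+0+1+1 mod 2 = 1
  c[4] = d·G[:,4] = (01010111011)·(01000000000) mod 2 = 0+1+0+0+0+0+0+0+0+0+0 mod 2 = 1
  c[5] = d·G[:,5] = (01010111011)·(00100000000) mod 2 = 0+0+0+0+0+0+0+0+0+0+0 mod 2 = 0
  c[6] = d·G[:,6] = (01010111011)·(00010000000) mod 2 = 0+0+0+1+0+0+0+0+0+0+0 mod 2 = 1
  c[7] = d·G[:,7] = (01010111011)·(00001111111) mod 2 = 0+0+0+0+0+1+1+1+0+1+1 mod 2 = 1
  c[8] = d·G[:,8] = (01010111011)·(00001000000) mod 2 = 0+0+0+0+0+0+0+0+0+0+0 mod 2 = 0
  c[9] = d·G[:,9] = (01010111011)·(00000100000) mod 2 = 0+0+0+0+0+1+0+0+0+0+0 mod 2 = 1
  c[10] = d·G[:,10] = (01010111011)·(00000010000) mod 2 = 0+0+0+0+0+0+1+0+0+0+0 mod 2 = 1
  c[11] = d·G[:,11] = (01010111011)·(00000001000) mod 2 = 0+0+0+0+0+0+0+1+0+0+0 mod 2 = 1
  c[12] = d·G[:,12] = (01010111011)·(00000000100) mod 2 = 0+0+0+0+0+0+0+0+0+0+0 mod 2 = 0
  c[13] = d·G[:,13] = (01010111011)·(00000000010) mod 2 = 0+0+0+0+0+0+0+0+0+1+0 mod 2 = 1
  c[14] = d·G[:,14] = (01010111011)·(00000000001) mod 2 = 0+0+0+0+0+0+0+0+0+0+1 mod 2 = 1
Codeword = 010110110111011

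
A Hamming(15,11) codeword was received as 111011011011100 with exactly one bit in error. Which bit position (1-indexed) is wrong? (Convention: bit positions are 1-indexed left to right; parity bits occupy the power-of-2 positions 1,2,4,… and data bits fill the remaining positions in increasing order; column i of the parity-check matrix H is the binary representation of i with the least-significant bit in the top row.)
Syndrome s = H · r^T (mod 2), r = 111011011011100:
  s[0] = (101010101010101)·(111011011011100) mod 2 = 1+0+1+0+1+0+0+0+1+0+1+0+1+0+0 mod 2 = 0
  s[1] = (011001100110011)·(111011011011100) mod 2 = 0+1+1+0+0+1+0+0+0+0+1+0+0+0+0 mod 2 = 0
  s[2] = (000111100001111)·(111011011011100) mod 2 = 0+0+0+0+1+1+0+0+0+0+0+1+1+0+0 mod 2 = 0
  s[3] = (000000011111111)·(111011011011100) mod 2 = 0+0+0+0+0+0+0+1+1+0+1+1+1+0+0 mod 2 = 1
Syndrome = 0001
Column i of H is the binary representation of i, so the syndrome is the binary index of the flipped bit.
Read s = 0001 with s[0] as LSB: 0·2^0 + 0·2^1 + 0·2^2 + 1·2^3 = 8.
Error is at bit position 8.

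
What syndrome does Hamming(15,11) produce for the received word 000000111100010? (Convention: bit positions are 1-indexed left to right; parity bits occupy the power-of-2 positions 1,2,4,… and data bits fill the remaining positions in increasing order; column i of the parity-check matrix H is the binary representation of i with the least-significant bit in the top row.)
Syndrome s = H · r^T (mod 2), r = 000000111100010:
  s[0] = (101010101010101)·(000000111100010) mod 2 = 0+0+0+0+0+0+1+0+1+0+0+0+0+0+0 mod 2 = 0
  s[1] = (011001100110011)·(000000111100010) mod 2 = 0+0+0+0+0+0+1+0+0+1+0+0+0+1+0 mod 2 = 1
  s[2] = (000111100001111)·(000000111100010) mod 2 = 0+0+0+0+0+0+1+0+0+0+0+0+0+1+0 mod 2 = 0
  s[3] = (000000011111111)·(000000111100010) mod 2 = 0+0+0+0+0+0+0+1+1+1+0+0+0+1+0 mod 2 = 0
Syndrome = 0100
Non-zero syndrome: error at position 2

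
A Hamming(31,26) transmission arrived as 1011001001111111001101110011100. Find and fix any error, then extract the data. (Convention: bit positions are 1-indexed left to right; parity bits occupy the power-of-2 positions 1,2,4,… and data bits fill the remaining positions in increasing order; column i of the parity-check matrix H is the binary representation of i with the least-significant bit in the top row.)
Syndrome s = H · r^T (mod 2), r = 1011001001111111001101110011100:
  s[0] = (1010101010101010101010101010101)·(1011001001111111001101110011100) mod 2 = 1+0+1+0+0+0+1+0+0+0+1+0+1+0+1+0+0+0+1+0+0+0+1+0+0+0+1+0+1+0+0 mod 2 = 0
  s[1] = (0110011001100110011001100110011)·(1011001001111111001101110011100) mod 2 = 0+0+1+0+0+0+1+0+0+1+1+0+0+1+1+0+0+0+1+0+0+1+1+0+0+0+1+0+0+0+0 mod 2 = 0
  s[2] = (0001111000011110000111100001111)·(1011001001111111001101110011100) mod 2 = 0+0+0+1+0+0+1+0+0+0+0+1+1+1+1+0+0+0+0+1+0+1+1+0+0+0+0+1+1+0+0 mod 2 = 1
  s[3] = (0000000111111110000000011111111)·(1011001001111111001101110011100) mod 2 = 0+0+0+0+0+0+0+0+0+1+1+1+1+1+1+0+0+0+0+0+0+0+0+1+0+0+1+1+1+0+0 mod 2 = 0
  s[4] = (0000000000000001111111111111111)·(1011001001111111001101110011100) mod 2 = 0+0+0+0+0+0+0+0+0+0+0+0+0+0+0+1+0+0+1+1+0+1+1+1+0+0+1+1+1+0+0 mod 2 = 1
Syndrome = 00101
Column 20 of H equals this syndrome → error at bit 20 (1-indexed).
Flip bit 20: 1011001001111111001101110011100 → 1011001001111111001001110011100
Extract data bits at positions {3,5,6,7,9,10,11,12,13,14,15,17,18,19,20,21,22,23,24,25,26,27,28,29,30,31}: 10010111111001001110011100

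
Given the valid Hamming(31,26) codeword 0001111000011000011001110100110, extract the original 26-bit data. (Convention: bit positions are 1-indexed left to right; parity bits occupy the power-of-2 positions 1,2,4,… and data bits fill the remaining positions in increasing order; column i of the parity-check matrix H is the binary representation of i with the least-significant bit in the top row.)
Parity bits occupy power-of-2 positions; data bits are at positions {3,5,6,7,9,10,11,12,13,14,15,17,18,19,20,21,22,23,24,25,26,27,28,29,30,31} (1-indexed).
Extract: c[3]=0 c[5]=1 c[6]=1 c[7]=1 c[9]=0 c[10]=0 c[11]=0 c[12]=1 c[13]=1 c[14]=0 c[15]=0 c[17]=0 c[18]=1 c[19]=1 c[20]=0 c[21]=0 c[22]=1 c[23]=1 c[24]=1 c[25]=0 c[26]=1 c[27]=0 c[28]=0 c[29]=1 c[30]=1 c[31]=0
Data = 01110001100011001110100110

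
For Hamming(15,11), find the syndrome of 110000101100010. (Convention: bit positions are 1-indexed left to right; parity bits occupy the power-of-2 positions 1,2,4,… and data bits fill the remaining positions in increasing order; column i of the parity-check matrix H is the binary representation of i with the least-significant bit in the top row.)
Syndrome s = H · r^T (mod 2), r = 110000101100010:
  s[0] = (101010101010101)·(110000101100010) mod 2 = 1+0+0+0+0+0+1+0+1+0+0+0+0+0+0 mod 2 = 1
  s[1] = (011001100110011)·(110000101100010) mod 2 = 0+1+0+0+0+0+1+0+0+1+0+0+0+1+0 mod 2 = 0
  s[2] = (000111100001111)·(110000101100010) mod 2 = 0+0+0+0+0+0+1+0+0+0+0+0+0+1+0 mod 2 = 0
  s[3] = (000000011111111)·(110000101100010) mod 2 = 0+0+0+0+0+0+0+0+1+1+0+0+0+1+0 mod 2 = 1
Syndrome = 1001
Non-zero syndrome: error at position 9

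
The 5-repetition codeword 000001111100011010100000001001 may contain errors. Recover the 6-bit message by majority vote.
Split into 5-bit blocks and majority-vote each:
  block 1 = 00000: 0 ones, 5 zeros → 0
  block 2 = 11111: 5 ones, 0 zeros → 1
  block 3 = 00011: 2 ones, 3 zeros → 0
  block 4 = 01010: 2 ones, 3 zeros → 0
  block 5 = 00000: 0 ones, 5 zeros → 0
  block 6 = 01001: 2 ones, 3 zeros → 0
Decoded = 010000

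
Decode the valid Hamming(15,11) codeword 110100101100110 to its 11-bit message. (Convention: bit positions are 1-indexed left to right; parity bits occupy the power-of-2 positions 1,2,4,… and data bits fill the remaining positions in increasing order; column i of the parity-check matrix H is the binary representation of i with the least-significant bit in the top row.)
Parity bits occupy power-of-2 positions; data bits are at positions {3,5,6,7,9,10,11,12,13,14,15} (1-indexed).
Extract: c[3]=0 c[5]=0 c[6]=0 c[7]=1 c[9]=1 c[10]=1 c[11]=0 c[12]=0 c[13]=1 c[14]=1 c[15]=0
Data = 00011100110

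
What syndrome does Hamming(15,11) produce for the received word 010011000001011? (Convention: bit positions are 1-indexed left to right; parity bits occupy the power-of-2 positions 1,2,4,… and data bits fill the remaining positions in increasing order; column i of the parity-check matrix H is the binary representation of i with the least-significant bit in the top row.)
Syndrome s = H · r^T (mod 2), r = 010011000001011:
  s[0] = (101010101010101)·(010011000001011) mod 2 = 0+0+0+0+1+0+0+0+0+0+0+0+0+0+1 mod 2 = 0
  s[1] = (011001100110011)·(010011000001011) mod 2 = 0+1+0+0+0+1+0+0+0+0+0+0+0+1+1 mod 2 = 0
  s[2] = (000111100001111)·(010011000001011) mod 2 = 0+0+0+0+1+1+0+0+0+0+0+1+0+1+1 mod 2 = 1
  s[3] = (000000011111111)·(010011000001011) mod 2 = 0+0+0+0+0+0+0+0+0+0+0+1+0+1+1 mod 2 = 1
Syndrome = 0011
Non-zero syndrome: error at position 12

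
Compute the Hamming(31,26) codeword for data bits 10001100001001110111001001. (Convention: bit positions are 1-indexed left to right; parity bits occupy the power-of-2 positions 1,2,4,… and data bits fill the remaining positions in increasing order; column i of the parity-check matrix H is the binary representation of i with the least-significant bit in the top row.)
Codeword c = d · G (mod 2), d = 10001100001001110111001001:
  c[0] = d·G[:,0] = (10001100001001110111001001)·(11011010101101010101010101) mod 2 = 1+0+0+0+1+0+0+0+0+0+1+0+0+1+0+1+0+1+0+1+0+0+0+0+0+1 mod 2 = 0
  c[1] = d·G[:,1] = (10001100001001110111001001)·(10110110011011001100110011) mod 2 = 1+0+0+0+0+1+0+0+0+0+1+0+0+1+0+0+0+1+0+0+0+0+0+0+0+1 mod 2 = 0
  c[2] = d·G[:,2] = (10001100001001110111001001)·(10000000000000000000000000) mod 2 = 1+0+0+0+0+0+0+0+0+0+0+0+0+0+0+0+0+0+0+0+0+0+0+0+0+0 mod 2 = 1
  c[3] = d·G[:,3] = (10001100001001110111001001)·(01110001111000111100001111) mod 2 = 0+0+0+0+0+0+0+0+0+0+1+0+0+0+1+1+0+1+0+0+0+0+1+0+0+1 mod 2 = 0
  c[4] = d·G[:,4] = (10001100001001110111001001)·(01000000000000000000000000) mod 2 = 0+0+0+0+0+0+0+0+0+0+0+0+0+0+0+0+0+0+0+0+0+0+0+0+0+0 mod 2 = 0
  c[5] = d·G[:,5] = (10001100001001110111001001)·(00100000000000000000000000) mod 2 = 0+0+0+0+0+0+0+0+0+0+0+0+0+0+0+0+0+0+0+0+0+0+0+0+0+0 mod 2 = 0
  c[6] = d·G[:,6] = (10001100001001110111001001)·(00010000000000000000000000) mod 2 = 0+0+0+0+0+0+0+0+0+0+0+0+0+0+0+0+0+0+0+0+0+0+0+0+0+0 mod 2 = 0
  c[7] = d·G[:,7] = (10001100001001110111001001)·(00001111111000000011111111) mod 2 = 0+0+0+0+1+1+0+0+0+0+1+0+0+0+0+0+0+0+1+1+0+0+1+0+0+1 mod 2 = 1
  c[8] = d·G[:,8] = (10001100001001110111001001)·(00001000000000000000000000) mod 2 = 0+0+0+0+1+0+0+0+0+0+0+0+0+0+0+0+0+0+0+0+0+0+0+0+0+0 mod 2 = 1
  c[9] = d·G[:,9] = (10001100001001110111001001)·(00000100000000000000000000) mod 2 = 0+0+0+0+0+1+0+0+0+0+0+0+0+0+0+0+0+0+0+0+0+0+0+0+0+0 mod 2 = 1
  c[10] = d·G[:,10] = (10001100001001110111001001)·(00000010000000000000000000) mod 2 = 0+0+0+0+0+0+0+0+0+0+0+0+0+0+0+0+0+0+0+0+0+0+0+0+0+0 mod 2 = 0
  c[11] = d·G[:,11] = (10001100001001110111001001)·(00000001000000000000000000) mod 2 = 0+0+0+0+0+0+0+0+0+0+0+0+0+0+0+0+0+0+0+0+0+0+0+0+0+0 mod 2 = 0
  c[12] = d·G[:,12] = (10001100001001110111001001)·(00000000100000000000000000) mod 2 = 0+0+0+0+0+0+0+0+0+0+0+0+0+0+0+0+0+0+0+0+0+0+0+0+0+0 mod 2 = 0
  c[13] = d·G[:,13] = (10001100001001110111001001)·(00000000010000000000000000) mod 2 = 0+0+0+0+0+0+0+0+0+0+0+0+0+0+0+0+0+0+0+0+0+0+0+0+0+0 mod 2 = 0
  c[14] = d·G[:,14] = (10001100001001110111001001)·(00000000001000000000000000) mod 2 = 0+0+0+0+0+0+0+0+0+0+1+0+0+0+0+0+0+0+0+0+0+0+0+0+0+0 mod 2 = 1
  c[15] = d·G[:,15] = (10001100001001110111001001)·(00000000000111111111111111) mod 2 = 0+0+0+0+0+0+0+0+0+0+0+0+0+1+1+1+0+1+1+1+0+0+1+0+0+1 mod 2 = 0
  c[16] = d·G[:,16] = (10001100001001110111001001)·(00000000000100000000000000) mod 2 = 0+0+0+0+0+0+0+0+0+0+0+0+0+0+0+0+0+0+0+0+0+0+0+0+0+0 mod 2 = 0
  c[17] = d·G[:,17] = (10001100001001110111001001)·(00000000000010000000000000) mod 2 = 0+0+0+0+0+0+0+0+0+0+0+0+0+0+0+0+0+0+0+0+0+0+0+0+0+0 mod 2 = 0
  c[18] = d·G[:,18] = (10001100001001110111001001)·(00000000000001000000000000) mod 2 = 0+0+0+0+0+0+0+0+0+0+0+0+0+1+0+0+0+0+0+0+0+0+0+0+0+0 mod 2 = 1
  c[19] = d·G[:,19] = (10001100001001110111001001)·(00000000000000100000000000) mod 2 = 0+0+0+0+0+0+0+0+0+0+0+0+0+0+1+0+0+0+0+0+0+0+0+0+0+0 mod 2 = 1
  c[20] = d·G[:,20] = (10001100001001110111001001)·(00000000000000010000000000) mod 2 = 0+0+0+0+0+0+0+0+0+0+0+0+0+0+0+1+0+0+0+0+0+0+0+0+0+0 mod 2 = 1
  c[21] = d·G[:,21] = (10001100001001110111001001)·(00000000000000001000000000) mod 2 = 0+0+0+0+0+0+0+0+0+0+0+0+0+0+0+0+0+0+0+0+0+0+0+0+0+0 mod 2 = 0
  c[22] = d·G[:,22] = (10001100001001110111001001)·(00000000000000000100000000) mod 2 = 0+0+0+0+0+0+0+0+0+0+0+0+0+0+0+0+0+1+0+0+0+0+0+0+0+0 mod 2 = 1
  c[23] = d·G[:,23] = (10001100001001110111001001)·(00000000000000000010000000) mod 2 = 0+0+0+0+0+0+0+0+0+0+0+0+0+0+0+0+0+0+1+0+0+0+0+0+0+0 mod 2 = 1
  c[24] = d·G[:,24] = (10001100001001110111001001)·(00000000000000000001000000) mod 2 = 0+0+0+0+0+0+0+0+0+0+0+0+0+0+0+0+0+0+0+1+0+0+0+0+0+0 mod 2 = 1
  c[25] = d·G[:,25] = (10001100001001110111001001)·(00000000000000000000100000) mod 2 = 0+0+0+0+0+0+0+0+0+0+0+0+0+0+0+0+0+0+0+0+0+0+0+0+0+0 mod 2 = 0
  c[26] = d·G[:,26] = (10001100001001110111001001)·(00000000000000000000010000) mod 2 = 0+0+0+0+0+0+0+0+0+0+0+0+0+0+0+0+0+0+0+0+0+0+0+0+0+0 mod 2 = 0
  c[27] = d·G[:,27] = (10001100001001110111001001)·(00000000000000000000001000) mod 2 = 0+0+0+0+0+0+0+0+0+0+0+0+0+0+0+0+0+0+0+0+0+0+1+0+0+0 mod 2 = 1
  c[28] = d·G[:,28] = (10001100001001110111001001)·(00000000000000000000000100) mod 2 = 0+0+0+0+0+0+0+0+0+0+0+0+0+0+0+0+0+0+0+0+0+0+0+0+0+0 mod 2 = 0
  c[29] = d·G[:,29] = (10001100001001110111001001)·(00000000000000000000000010) mod 2 = 0+0+0+0+0+0+0+0+0+0+0+0+0+0+0+0+0+0+0+0+0+0+0+0+0+0 mod 2 = 0
  c[30] = d·G[:,30] = (10001100001001110111001001)·(00000000000000000000000001) mod 2 = 0+0+0+0+0+0+0+0+0+0+0+0+0+0+0+0+0+0+0+0+0+0+0+0+0+1 mod 2 = 1
Codeword = 0010000111000010001110111001001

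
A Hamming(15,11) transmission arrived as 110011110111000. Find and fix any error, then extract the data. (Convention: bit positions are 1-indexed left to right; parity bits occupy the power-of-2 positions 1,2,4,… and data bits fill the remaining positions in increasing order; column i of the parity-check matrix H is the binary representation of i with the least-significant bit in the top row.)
Syndrome s = H · r^T (mod 2), r = 110011110111000:
  s[0] = (101010101010101)·(110011110111000) mod 2 = 1+0+0+0+1+0+1+0+0+0+1+0+0+0+0 mod 2 = 0
  s[1] = (011001100110011)·(110011110111000) mod 2 = 0+1+0+0+0+1+1+0+0+1+1+0+0+0+0 mod 2 = 1
  s[2] = (000111100001111)·(110011110111000) mod 2 = 0+0+0+0+1+1+1+0+0+0+0+1+0+0+0 mod 2 = 0
  s[3] = (000000011111111)·(110011110111000) mod 2 = 0+0+0+0+0+0+0+1+0+1+1+1+0+0+0 mod 2 = 0
Syndrome = 0100
Column 2 of H equals this syndrome → error at bit 2 (1-indexed).
Flip bit 2: 110011110111000 → 100011110111000
Extract data bits at positions {3,5,6,7,9,10,11,12,13,14,15}: 01110111000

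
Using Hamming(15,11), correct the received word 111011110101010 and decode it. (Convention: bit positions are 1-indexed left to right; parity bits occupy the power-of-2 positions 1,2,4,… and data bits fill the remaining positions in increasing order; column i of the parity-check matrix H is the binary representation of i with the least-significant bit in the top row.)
Syndrome s = H · r^T (mod 2), r = 111011110101010:
  s[0] = (101010101010101)·(111011110101010) mod 2 = 1+0+1+0+1+0+1+0+0+0+0+0+0+0+0 mod 2 = 0
  s[1] = (011001100110011)·(111011110101010) mod 2 = 0+1+1+0+0+1+1+0+0+1+0+0+0+1+0 mod 2 = 0
  s[2] = (000111100001111)·(111011110101010) mod 2 = 0+0+0+0+1+1+1+0+0+0+0+1+0+1+0 mod 2 = 1
  s[3] = (000000011111111)·(111011110101010) mod 2 = 0+0+0+0+0+0+0+1+0+1+0+1+0+1+0 mod 2 = 0
Syndrome = 0010
Column 4 of H equals this syndrome → error at bit 4 (1-indexed).
Flip bit 4: 111011110101010 → 111111110101010
Extract data bits at positions {3,5,6,7,9,10,11,12,13,14,15}: 11110101010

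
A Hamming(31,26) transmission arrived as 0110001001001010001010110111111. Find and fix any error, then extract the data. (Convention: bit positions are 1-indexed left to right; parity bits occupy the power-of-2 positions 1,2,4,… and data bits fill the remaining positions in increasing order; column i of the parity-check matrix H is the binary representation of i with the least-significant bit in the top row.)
Syndrome s = H · r^T (mod 2), r = 0110001001001010001010110111111:
  s[0] = (1010101010101010101010101010101)·(0110001001001010001010110111111) mod 2 = 0+0+1+0+0+0+1+0+0+0+0+0+1+0+1+0+0+0+1+0+1+0+1+0+0+0+1+0+1+0+1 mod 2 = 0
  s[1] = (0110011001100110011001100110011)·(0110001001001010001010110111111) mod 2 = 0+1+1+0+0+0+1+0+0+1+0+0+0+0+1+0+0+0+1+0+0+0+1+0+0+1+1+0+0+1+1 mod 2 = 1
  s[2] = (0001111000011110000111100001111)·(0110001001001010001010110111111) mod 2 = 0+0+0+0+0+0+1+0+0+0+0+0+1+0+1+0+0+0+0+0+1+0+1+0+0+0+0+1+1+1+1 mod 2 = 1
  s[3] = (0000000111111110000000011111111)·(0110001001001010001010110111111) mod 2 = 0+0+0+0+0+0+0+0+0+1+0+0+1+0+1+0+0+0+0+0+0+0+0+1+0+1+1+1+1+1+1 mod 2 = 0
  s[4] = (0000000000000001111111111111111)·(0110001001001010001010110111111) mod 2 = 0+0+0+0+0+0+0+0+0+0+0+0+0+0+0+0+0+0+1+0+1+0+1+1+0+1+1+1+1+1+1 mod 2 = 0
Syndrome = 01100
Column 6 of H equals this syndrome → error at bit 6 (1-indexed).
Flip bit 6: 0110001001001010001010110111111 → 0110011001001010001010110111111
Extract data bits at positions {3,5,6,7,9,10,11,12,13,14,15,17,18,19,20,21,22,23,24,25,26,27,28,29,30,31}: 10110100101001010110111111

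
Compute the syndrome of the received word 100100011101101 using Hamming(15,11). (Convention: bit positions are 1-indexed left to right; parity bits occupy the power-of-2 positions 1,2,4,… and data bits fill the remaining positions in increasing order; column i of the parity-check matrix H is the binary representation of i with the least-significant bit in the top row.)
Syndrome s = H · r^T (mod 2), r = 100100011101101:
  s[0] = (101010101010101)·(100100011101101) mod 2 = 1+0+0+0+0+0+0+0+1+0+0+0+1+0+1 mod 2 = 0
  s[1] = (011001100110011)·(100100011101101) mod 2 = 0+0+0+0+0+0+0+0+0+1+0+0+0+0+1 mod 2 = 0
  s[2] = (000111100001111)·(100100011101101) mod 2 = 0+0+0+1+0+0+0+0+0+0+0+1+1+0+1 mod 2 = 0
  s[3] = (000000011111111)·(100100011101101) mod 2 = 0+0+0+0+0+0+0+1+1+1+0+1+1+0+1 mod 2 = 0
Syndrome = 0000
s = 0: no error detected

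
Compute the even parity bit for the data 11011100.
Sum of data bits: 1+1+0+1+1+1+0+0 = 5.
5 mod 2 = 1, so parity bit = 1.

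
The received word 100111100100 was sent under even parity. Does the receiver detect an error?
Sum of received bits: 1+0+0+1+1+1+1+0+0+1+0+0 = 6; 6 mod 2 = 0. Result is 0 → no error detected.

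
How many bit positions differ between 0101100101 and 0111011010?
XOR = 0010111111, count of 1s = 7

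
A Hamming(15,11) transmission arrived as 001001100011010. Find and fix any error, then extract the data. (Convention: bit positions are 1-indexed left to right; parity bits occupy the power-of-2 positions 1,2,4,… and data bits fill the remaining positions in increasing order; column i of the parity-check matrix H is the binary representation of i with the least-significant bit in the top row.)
Syndrome s = H · r^T (mod 2), r = 001001100011010:
  s[0] = (101010101010101)·(001001100011010) mod 2 = 0+0+1+0+0+0+1+0+0+0+1+0+0+0+0 mod 2 = 1
  s[1] = (011001100110011)·(001001100011010) mod 2 = 0+0+1+0+0+1+1+0+0+0+1+0+0+1+0 mod 2 = 1
  s[2] = (000111100001111)·(001001100011010) mod 2 = 0+0+0+0+0+1+1+0+0+0+0+1+0+1+0 mod 2 = 0
  s[3] = (000000011111111)·(001001100011010) mod 2 = 0+0+0+0+0+0+0+0+0+0+1+1+0+1+0 mod 2 = 1
Syndrome = 1101
Column 11 of H equals this syndrome → error at bit 11 (1-indexed).
Flip bit 11: 001001100011010 → 001001100001010
Extract data bits at positions {3,5,6,7,9,10,11,12,13,14,15}: 10110001010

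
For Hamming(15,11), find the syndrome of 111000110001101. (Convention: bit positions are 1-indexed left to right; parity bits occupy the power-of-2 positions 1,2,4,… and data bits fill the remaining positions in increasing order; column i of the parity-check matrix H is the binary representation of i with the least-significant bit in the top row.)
Syndrome s = H · r^T (mod 2), r = 111000110001101:
  s[0] = (101010101010101)·(111000110001101) mod 2 = 1+0+1+0+0+0+1+0+0+0+0+0+1+0+1 mod 2 = 1
  s[1] = (011001100110011)·(111000110001101) mod 2 = 0+1+1+0+0+0+1+0+0+0+0+0+0+0+1 mod 2 = 0
  s[2] = (000111100001111)·(111000110001101) mod 2 = 0+0+0+0+0+0+1+0+0+0+0+1+1+0+1 mod 2 = 0
  s[3] = (000000011111111)·(111000110001101) mod 2 = 0+0+0+0+0+0+0+1+0+0+0+1+1+0+1 mod 2 = 0
Syndrome = 1000
Non-zero syndrome: error at position 1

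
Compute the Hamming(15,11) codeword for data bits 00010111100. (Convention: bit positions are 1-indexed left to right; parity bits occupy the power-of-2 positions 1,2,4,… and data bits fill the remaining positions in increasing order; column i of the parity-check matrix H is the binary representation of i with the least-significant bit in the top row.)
Codeword c = d · G (mod 2), d = 00010111100:
  c[0] = d·G[:,0] = (00010111100)·(11011010101) mod 2 = 0+0+0+1+0+0+1+0+1+0+0 mod 2 = 1
  c[1] = d·G[:,1] = (00010111100)·(10110110011) mod 2 = 0+0+0+1+0+1+1+0+0+0+0 mod 2 = 1
  c[2] = d·G[:,2] = (00010111100)·(10000000000) mod 2 = 0+0+0+0+0+0+0+0+0+0+0 mod 2 = 0
  c[3] = d·G[:,3] = (00010111100)·(01110001111) mod 2 = 0+0+0+1+0+0+0+1+1+0+0 mod 2 = 1
  c[4] = d·G[:,4] = (00010111100)·(01000000000) mod 2 = 0+0+0+0+0+0+0+0+0+0+0 mod 2 = 0
  c[5] = d·G[:,5] = (00010111100)·(00100000000) mod 2 = 0+0+0+0+0+0+0+0+0+0+0 mod 2 = 0
  c[6] = d·G[:,6] = (00010111100)·(00010000000) mod 2 = 0+0+0+1+0+0+0+0+0+0+0 mod 2 = 1
  c[7] = d·G[:,7] = (00010111100)·(00001111111) mod 2 = 0+0+0+0+0+1+1+1+1+0+0 mod 2 = 0
  c[8] = d·G[:,8] = (00010111100)·(00001000000) mod 2 = 0+0+0+0+0+0+0+0+0+0+0 mod 2 = 0
  c[9] = d·G[:,9] = (00010111100)·(00000100000) mod 2 = 0+0+0+0+0+1+0+0+0+0+0 mod 2 = 1
  c[10] = d·G[:,10] = (00010111100)·(00000010000) mod 2 = 0+0+0+0+0+0+1+0+0+0+0 mod 2 = 1
  c[11] = d·G[:,11] = (00010111100)·(00000001000) mod 2 = 0+0+0+0+0+0+0+1+0+0+0 mod 2 = 1
  c[12] = d·G[:,12] = (00010111100)·(00000000100) mod 2 = 0+0+0+0+0+0+0+0+1+0+0 mod 2 = 1
  c[13] = d·G[:,13] = (00010111100)·(00000000010) mod 2 = 0+0+0+0+0+0+0+0+0+0+0 mod 2 = 0
  c[14] = d·G[:,14] = (00010111100)·(00000000001) mod 2 = 0+0+0+0+0+0+0+0+0+0+0 mod 2 = 0
Codeword = 110100100111100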